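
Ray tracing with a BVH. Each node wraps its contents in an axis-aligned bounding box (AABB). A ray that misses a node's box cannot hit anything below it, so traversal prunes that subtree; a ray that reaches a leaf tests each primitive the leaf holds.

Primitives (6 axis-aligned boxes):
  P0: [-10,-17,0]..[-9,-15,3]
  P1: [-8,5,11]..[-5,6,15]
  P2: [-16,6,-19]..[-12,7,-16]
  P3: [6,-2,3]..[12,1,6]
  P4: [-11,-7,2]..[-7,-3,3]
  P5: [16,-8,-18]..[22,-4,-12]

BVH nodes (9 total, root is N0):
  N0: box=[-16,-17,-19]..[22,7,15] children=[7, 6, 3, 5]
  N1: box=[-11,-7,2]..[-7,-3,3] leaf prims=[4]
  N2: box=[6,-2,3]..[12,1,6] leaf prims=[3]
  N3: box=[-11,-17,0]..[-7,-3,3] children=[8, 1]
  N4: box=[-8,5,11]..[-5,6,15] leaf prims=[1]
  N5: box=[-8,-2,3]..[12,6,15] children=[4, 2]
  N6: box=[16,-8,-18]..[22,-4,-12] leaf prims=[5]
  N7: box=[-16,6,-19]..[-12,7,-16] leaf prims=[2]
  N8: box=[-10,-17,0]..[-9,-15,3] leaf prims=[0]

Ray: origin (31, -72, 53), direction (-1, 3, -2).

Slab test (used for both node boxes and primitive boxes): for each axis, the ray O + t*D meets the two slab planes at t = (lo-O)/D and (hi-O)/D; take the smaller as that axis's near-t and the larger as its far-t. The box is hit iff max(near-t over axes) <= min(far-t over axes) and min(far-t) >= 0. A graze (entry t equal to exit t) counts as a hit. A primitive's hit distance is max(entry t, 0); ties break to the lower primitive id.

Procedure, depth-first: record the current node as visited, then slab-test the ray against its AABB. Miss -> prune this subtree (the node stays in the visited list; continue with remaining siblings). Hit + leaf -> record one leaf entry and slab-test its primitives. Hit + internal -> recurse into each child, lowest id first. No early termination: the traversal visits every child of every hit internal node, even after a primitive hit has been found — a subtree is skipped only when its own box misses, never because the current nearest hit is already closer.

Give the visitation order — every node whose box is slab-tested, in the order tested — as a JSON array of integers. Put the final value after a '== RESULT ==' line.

Traverse from the root:
N0 x:[9,47] y:[55/3,79/3] z:[19,36] -> hit [19,79/3], descend [3, 5, 6, 7]
  N3 x:[38,42] y:[55/3,23] z:[25,53/2] -> miss, prune
  N5 x:[19,39] y:[70/3,26] z:[19,25] -> hit [70/3,25], descend [2, 4]
    N2 x:[19,25] y:[70/3,73/3] z:[47/2,25] -> hit [47/2,73/3] leaf, test {P3@t=47/2}
    N4 x:[36,39] y:[77/3,26] z:[19,21] -> miss, prune
  N6 x:[9,15] y:[64/3,68/3] z:[65/2,71/2] -> miss, prune
  N7 x:[43,47] y:[26,79/3] z:[69/2,36] -> miss, prune

Summary -> nodes [0, 3, 5, 2, 4, 6, 7]; box-tests=7; leaf-entries=1; first=P3

== RESULT ==
[0, 3, 5, 2, 4, 6, 7]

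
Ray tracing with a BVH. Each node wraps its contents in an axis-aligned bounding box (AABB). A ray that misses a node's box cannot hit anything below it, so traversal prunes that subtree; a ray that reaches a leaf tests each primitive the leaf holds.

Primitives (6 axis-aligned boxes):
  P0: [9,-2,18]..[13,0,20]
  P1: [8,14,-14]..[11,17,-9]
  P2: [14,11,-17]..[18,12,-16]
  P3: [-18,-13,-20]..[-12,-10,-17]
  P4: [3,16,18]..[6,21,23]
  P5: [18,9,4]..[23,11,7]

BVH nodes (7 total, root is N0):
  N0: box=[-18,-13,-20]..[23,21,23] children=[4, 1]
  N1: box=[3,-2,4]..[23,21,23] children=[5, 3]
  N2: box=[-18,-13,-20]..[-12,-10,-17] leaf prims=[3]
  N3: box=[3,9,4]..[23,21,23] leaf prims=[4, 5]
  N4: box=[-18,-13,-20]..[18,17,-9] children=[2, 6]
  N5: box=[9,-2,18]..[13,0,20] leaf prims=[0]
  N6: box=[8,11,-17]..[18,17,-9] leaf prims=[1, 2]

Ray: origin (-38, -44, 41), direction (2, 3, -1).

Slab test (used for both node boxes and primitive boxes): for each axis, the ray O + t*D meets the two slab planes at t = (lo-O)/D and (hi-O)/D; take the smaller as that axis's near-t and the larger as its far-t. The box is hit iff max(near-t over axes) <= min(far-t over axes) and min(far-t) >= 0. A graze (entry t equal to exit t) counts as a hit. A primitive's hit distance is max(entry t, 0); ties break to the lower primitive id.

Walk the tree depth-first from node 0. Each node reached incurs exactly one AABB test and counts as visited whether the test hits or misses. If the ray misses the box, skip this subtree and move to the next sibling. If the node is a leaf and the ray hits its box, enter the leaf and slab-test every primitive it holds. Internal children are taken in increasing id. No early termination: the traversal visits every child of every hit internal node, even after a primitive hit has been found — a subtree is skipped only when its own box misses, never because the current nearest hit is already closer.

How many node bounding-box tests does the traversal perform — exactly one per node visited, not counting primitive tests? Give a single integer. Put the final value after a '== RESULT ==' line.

Walk:
N0 x:[10,61/2] y:[31/3,65/3] z:[18,61] -> hit [18,65/3], descend [1, 4]
  N1 x:[41/2,61/2] y:[14,65/3] z:[18,37] -> hit [41/2,65/3], descend [3, 5]
    N3 x:[41/2,61/2] y:[53/3,65/3] z:[18,37] -> hit [41/2,65/3] leaf, test {P4@t=41/2, P5(miss)}
    N5 x:[47/2,51/2] y:[14,44/3] z:[21,23] -> miss, prune
  N4 x:[10,28] y:[31/3,61/3] z:[50,61] -> miss, prune

5 AABB tests over nodes [0, 1, 3, 5, 4]; 1 leaf entered; closest P4.

== RESULT ==
5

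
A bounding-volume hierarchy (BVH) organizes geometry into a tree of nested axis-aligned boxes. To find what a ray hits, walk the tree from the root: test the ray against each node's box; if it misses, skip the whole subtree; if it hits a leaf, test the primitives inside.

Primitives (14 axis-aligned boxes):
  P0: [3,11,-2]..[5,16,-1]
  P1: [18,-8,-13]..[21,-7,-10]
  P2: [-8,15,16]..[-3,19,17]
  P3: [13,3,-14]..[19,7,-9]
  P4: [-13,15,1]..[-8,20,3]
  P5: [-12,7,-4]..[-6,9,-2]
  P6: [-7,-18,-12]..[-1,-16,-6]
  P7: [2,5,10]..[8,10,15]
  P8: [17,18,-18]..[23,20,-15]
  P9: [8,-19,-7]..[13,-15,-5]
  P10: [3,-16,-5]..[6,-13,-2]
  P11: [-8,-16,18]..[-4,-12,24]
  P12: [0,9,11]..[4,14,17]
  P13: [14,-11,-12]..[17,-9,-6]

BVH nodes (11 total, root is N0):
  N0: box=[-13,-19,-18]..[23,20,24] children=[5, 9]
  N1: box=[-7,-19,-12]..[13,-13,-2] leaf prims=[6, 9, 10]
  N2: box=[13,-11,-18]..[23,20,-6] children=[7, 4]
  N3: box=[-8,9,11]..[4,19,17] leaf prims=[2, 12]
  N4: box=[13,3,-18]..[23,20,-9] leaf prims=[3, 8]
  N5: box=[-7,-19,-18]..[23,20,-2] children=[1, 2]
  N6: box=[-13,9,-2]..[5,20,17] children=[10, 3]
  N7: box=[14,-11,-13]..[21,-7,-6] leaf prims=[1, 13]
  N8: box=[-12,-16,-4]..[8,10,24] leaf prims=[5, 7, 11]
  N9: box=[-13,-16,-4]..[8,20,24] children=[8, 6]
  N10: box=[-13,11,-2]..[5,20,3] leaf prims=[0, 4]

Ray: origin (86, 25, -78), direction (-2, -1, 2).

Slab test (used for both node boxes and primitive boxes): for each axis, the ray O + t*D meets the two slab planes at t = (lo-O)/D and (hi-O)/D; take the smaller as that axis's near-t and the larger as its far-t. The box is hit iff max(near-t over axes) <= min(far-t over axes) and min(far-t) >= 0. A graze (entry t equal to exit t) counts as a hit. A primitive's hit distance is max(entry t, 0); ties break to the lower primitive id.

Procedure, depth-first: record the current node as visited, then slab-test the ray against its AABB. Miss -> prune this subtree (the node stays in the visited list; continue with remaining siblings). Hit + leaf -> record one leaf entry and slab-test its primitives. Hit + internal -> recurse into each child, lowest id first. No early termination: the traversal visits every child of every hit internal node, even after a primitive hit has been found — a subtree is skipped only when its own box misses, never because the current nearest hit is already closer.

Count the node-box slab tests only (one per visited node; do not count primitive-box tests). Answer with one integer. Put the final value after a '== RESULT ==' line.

Trace the traversal:
N0 x:[63/2,99/2] y:[5,44] z:[30,51] -> hit [63/2,44], descend [5, 9]
  N5 x:[63/2,93/2] y:[5,44] z:[30,38] -> hit [63/2,38], descend [1, 2]
    N1 x:[73/2,93/2] y:[38,44] z:[33,38] -> hit [38,38] leaf, test {P6(miss), P9(miss), P10(miss)}
    N2 x:[63/2,73/2] y:[5,36] z:[30,36] -> hit [63/2,36], descend [4, 7]
      N4 x:[63/2,73/2] y:[5,22] z:[30,69/2] -> miss, prune
      N7 x:[65/2,36] y:[32,36] z:[65/2,36] -> hit [65/2,36] leaf, test {P1@t=65/2, P13@t=69/2}
  N9 x:[39,99/2] y:[5,41] z:[37,51] -> hit [39,41], descend [6, 8]
    N6 x:[81/2,99/2] y:[5,16] z:[38,95/2] -> miss, prune
    N8 x:[39,49] y:[15,41] z:[37,51] -> hit [39,41] leaf, test {P5(miss), P7(miss), P11(miss)}

Summary -> nodes [0, 5, 1, 2, 4, 7, 9, 6, 8]; box-tests=9; leaf-entries=3; first=P1

== RESULT ==
9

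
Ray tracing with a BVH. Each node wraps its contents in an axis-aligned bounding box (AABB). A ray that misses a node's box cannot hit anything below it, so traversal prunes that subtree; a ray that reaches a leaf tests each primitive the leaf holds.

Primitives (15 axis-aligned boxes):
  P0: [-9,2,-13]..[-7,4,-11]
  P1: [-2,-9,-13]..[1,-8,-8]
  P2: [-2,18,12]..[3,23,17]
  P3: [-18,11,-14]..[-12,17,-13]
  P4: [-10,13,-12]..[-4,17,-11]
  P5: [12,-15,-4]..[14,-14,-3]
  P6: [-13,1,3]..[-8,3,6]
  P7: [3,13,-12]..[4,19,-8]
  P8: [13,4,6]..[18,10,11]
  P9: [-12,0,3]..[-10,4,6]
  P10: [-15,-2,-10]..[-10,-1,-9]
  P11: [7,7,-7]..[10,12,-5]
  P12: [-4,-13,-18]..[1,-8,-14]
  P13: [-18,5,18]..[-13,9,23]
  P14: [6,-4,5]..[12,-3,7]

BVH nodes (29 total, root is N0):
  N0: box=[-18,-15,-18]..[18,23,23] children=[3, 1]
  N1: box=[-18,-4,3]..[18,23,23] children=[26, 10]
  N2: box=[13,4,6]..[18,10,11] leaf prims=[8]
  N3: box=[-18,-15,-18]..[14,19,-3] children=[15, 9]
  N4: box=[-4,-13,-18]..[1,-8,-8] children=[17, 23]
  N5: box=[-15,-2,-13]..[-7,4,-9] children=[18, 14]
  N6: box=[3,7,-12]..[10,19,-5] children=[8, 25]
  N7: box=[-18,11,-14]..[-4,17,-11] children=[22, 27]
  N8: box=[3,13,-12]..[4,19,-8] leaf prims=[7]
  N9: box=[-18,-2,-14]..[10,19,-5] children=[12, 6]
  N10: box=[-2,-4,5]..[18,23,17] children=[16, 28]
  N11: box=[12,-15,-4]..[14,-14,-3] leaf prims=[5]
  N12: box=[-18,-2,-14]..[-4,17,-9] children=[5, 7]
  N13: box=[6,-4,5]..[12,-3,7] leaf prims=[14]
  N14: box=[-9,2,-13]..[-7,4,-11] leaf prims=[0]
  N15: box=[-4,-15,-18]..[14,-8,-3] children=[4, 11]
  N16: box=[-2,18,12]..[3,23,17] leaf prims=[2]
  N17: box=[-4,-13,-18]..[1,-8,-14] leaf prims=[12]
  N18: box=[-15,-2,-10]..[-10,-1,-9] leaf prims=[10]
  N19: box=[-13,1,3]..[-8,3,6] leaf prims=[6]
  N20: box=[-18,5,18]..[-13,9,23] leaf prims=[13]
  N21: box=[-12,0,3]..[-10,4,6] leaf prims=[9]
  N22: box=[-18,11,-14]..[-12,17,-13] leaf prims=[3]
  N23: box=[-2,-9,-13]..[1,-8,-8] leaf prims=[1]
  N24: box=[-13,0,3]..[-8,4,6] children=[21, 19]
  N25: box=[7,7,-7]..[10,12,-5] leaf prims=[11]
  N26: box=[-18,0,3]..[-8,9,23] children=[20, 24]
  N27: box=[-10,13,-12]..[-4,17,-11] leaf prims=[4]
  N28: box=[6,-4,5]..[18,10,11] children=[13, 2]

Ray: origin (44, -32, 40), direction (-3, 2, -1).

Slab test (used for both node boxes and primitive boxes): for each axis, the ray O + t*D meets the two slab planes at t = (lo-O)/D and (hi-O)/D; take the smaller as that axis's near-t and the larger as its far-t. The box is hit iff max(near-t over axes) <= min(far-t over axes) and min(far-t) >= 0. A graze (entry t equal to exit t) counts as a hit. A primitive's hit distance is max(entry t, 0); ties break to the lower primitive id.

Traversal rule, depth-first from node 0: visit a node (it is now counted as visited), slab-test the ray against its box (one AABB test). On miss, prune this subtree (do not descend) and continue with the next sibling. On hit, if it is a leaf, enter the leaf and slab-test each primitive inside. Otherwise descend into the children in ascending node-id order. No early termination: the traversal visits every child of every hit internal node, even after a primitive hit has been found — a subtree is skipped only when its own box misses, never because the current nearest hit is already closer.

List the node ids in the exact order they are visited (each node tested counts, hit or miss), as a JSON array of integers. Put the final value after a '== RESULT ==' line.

Walk:
N0 x:[26/3,62/3] y:[17/2,55/2] z:[17,58] -> hit [17,62/3], descend [1, 3]
  N1 x:[26/3,62/3] y:[14,55/2] z:[17,37] -> hit [17,62/3], descend [10, 26]
    N10 x:[26/3,46/3] y:[14,55/2] z:[23,35] -> miss, prune
    N26 x:[52/3,62/3] y:[16,41/2] z:[17,37] -> hit [52/3,41/2], descend [20, 24]
      N20 x:[19,62/3] y:[37/2,41/2] z:[17,22] -> hit [19,41/2] leaf, test {P13@t=19}
      N24 x:[52/3,19] y:[16,18] z:[34,37] -> miss, prune
  N3 x:[10,62/3] y:[17/2,51/2] z:[43,58] -> miss, prune

7 AABB tests over nodes [0, 1, 10, 26, 20, 24, 3]; 1 leaf entered; closest P13.

== RESULT ==
[0, 1, 10, 26, 20, 24, 3]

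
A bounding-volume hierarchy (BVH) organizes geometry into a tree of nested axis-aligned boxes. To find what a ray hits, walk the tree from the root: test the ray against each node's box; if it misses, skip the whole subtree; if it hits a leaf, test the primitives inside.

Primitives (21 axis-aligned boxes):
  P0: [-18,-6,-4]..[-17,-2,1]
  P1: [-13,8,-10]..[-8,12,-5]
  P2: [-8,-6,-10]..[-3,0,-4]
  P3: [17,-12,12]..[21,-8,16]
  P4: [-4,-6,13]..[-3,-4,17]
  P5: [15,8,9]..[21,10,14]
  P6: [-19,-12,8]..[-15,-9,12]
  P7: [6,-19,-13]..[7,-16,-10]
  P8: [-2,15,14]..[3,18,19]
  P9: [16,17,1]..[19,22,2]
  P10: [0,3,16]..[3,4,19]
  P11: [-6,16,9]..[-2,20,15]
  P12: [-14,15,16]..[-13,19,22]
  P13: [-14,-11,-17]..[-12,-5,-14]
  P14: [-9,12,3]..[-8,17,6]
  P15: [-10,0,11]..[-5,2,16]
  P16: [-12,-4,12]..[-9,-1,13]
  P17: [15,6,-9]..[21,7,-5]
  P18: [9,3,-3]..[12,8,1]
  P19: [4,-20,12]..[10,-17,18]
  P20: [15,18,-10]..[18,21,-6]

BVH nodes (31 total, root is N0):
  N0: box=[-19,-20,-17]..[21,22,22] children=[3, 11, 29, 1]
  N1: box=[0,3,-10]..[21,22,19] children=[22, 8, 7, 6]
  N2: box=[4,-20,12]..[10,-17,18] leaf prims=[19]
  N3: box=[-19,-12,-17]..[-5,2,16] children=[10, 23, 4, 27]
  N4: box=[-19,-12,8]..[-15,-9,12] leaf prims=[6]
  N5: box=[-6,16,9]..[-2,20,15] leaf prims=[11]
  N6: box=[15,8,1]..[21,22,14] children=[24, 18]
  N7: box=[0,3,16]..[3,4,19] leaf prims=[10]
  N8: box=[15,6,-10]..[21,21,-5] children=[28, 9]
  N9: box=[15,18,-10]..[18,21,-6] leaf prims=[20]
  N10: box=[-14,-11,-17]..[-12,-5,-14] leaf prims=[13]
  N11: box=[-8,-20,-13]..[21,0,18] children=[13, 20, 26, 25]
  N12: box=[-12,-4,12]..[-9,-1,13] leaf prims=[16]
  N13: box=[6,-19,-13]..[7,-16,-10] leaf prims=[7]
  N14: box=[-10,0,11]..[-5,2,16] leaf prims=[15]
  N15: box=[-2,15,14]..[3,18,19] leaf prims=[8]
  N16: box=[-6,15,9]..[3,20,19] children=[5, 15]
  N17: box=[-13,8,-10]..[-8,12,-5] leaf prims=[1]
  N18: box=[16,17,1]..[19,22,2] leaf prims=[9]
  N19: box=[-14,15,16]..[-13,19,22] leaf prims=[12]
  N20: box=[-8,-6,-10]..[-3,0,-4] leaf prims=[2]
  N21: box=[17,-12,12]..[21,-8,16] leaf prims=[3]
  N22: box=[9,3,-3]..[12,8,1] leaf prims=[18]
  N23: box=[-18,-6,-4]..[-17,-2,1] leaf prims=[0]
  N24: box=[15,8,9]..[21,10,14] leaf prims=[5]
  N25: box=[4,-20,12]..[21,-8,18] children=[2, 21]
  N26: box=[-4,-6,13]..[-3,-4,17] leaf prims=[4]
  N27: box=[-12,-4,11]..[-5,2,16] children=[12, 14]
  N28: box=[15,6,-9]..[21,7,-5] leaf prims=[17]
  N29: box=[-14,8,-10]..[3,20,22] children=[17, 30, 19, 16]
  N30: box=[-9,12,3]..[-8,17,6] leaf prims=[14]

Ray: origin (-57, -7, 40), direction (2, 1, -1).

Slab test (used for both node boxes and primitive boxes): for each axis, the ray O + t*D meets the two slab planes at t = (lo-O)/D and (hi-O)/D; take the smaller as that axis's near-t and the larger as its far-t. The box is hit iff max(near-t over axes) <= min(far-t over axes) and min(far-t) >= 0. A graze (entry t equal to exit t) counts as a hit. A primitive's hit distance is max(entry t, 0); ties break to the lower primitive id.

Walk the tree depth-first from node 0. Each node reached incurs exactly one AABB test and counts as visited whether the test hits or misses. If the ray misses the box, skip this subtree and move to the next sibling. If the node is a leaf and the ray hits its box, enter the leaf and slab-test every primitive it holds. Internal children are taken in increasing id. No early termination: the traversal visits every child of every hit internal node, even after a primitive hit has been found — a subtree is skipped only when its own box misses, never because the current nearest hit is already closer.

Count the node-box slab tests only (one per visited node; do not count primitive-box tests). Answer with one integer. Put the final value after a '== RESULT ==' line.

Traverse from the root:
N0 x:[19,39] y:[-13,29] z:[18,57] -> hit [19,29], descend [1, 3, 11, 29]
  N1 x:[57/2,39] y:[10,29] z:[21,50] -> hit [57/2,29], descend [6, 7, 8, 22]
    N6 x:[36,39] y:[15,29] z:[26,39] -> miss, prune
    N7 x:[57/2,30] y:[10,11] z:[21,24] -> miss, prune
    N8 x:[36,39] y:[13,28] z:[45,50] -> miss, prune
    N22 x:[33,69/2] y:[10,15] z:[39,43] -> miss, prune
  N3 x:[19,26] y:[-5,9] z:[24,57] -> miss, prune
  N11 x:[49/2,39] y:[-13,7] z:[22,53] -> miss, prune
  N29 x:[43/2,30] y:[15,27] z:[18,50] -> hit [43/2,27], descend [16, 17, 19, 30]
    N16 x:[51/2,30] y:[22,27] z:[21,31] -> hit [51/2,27], descend [5, 15]
      N5 x:[51/2,55/2] y:[23,27] z:[25,31] -> hit [51/2,27] leaf, test {P11@t=51/2}
      N15 x:[55/2,30] y:[22,25] z:[21,26] -> miss, prune
    N17 x:[22,49/2] y:[15,19] z:[45,50] -> miss, prune
    N19 x:[43/2,22] y:[22,26] z:[18,24] -> hit [22,22] leaf, test {P12@t=22}
    N30 x:[24,49/2] y:[19,24] z:[34,37] -> miss, prune

15 AABB tests over nodes [0, 1, 6, 7, 8, 22, 3, 11, 29, 16, 5, 15, 17, 19, 30]; 2 leaves entered; closest P12.

== RESULT ==
15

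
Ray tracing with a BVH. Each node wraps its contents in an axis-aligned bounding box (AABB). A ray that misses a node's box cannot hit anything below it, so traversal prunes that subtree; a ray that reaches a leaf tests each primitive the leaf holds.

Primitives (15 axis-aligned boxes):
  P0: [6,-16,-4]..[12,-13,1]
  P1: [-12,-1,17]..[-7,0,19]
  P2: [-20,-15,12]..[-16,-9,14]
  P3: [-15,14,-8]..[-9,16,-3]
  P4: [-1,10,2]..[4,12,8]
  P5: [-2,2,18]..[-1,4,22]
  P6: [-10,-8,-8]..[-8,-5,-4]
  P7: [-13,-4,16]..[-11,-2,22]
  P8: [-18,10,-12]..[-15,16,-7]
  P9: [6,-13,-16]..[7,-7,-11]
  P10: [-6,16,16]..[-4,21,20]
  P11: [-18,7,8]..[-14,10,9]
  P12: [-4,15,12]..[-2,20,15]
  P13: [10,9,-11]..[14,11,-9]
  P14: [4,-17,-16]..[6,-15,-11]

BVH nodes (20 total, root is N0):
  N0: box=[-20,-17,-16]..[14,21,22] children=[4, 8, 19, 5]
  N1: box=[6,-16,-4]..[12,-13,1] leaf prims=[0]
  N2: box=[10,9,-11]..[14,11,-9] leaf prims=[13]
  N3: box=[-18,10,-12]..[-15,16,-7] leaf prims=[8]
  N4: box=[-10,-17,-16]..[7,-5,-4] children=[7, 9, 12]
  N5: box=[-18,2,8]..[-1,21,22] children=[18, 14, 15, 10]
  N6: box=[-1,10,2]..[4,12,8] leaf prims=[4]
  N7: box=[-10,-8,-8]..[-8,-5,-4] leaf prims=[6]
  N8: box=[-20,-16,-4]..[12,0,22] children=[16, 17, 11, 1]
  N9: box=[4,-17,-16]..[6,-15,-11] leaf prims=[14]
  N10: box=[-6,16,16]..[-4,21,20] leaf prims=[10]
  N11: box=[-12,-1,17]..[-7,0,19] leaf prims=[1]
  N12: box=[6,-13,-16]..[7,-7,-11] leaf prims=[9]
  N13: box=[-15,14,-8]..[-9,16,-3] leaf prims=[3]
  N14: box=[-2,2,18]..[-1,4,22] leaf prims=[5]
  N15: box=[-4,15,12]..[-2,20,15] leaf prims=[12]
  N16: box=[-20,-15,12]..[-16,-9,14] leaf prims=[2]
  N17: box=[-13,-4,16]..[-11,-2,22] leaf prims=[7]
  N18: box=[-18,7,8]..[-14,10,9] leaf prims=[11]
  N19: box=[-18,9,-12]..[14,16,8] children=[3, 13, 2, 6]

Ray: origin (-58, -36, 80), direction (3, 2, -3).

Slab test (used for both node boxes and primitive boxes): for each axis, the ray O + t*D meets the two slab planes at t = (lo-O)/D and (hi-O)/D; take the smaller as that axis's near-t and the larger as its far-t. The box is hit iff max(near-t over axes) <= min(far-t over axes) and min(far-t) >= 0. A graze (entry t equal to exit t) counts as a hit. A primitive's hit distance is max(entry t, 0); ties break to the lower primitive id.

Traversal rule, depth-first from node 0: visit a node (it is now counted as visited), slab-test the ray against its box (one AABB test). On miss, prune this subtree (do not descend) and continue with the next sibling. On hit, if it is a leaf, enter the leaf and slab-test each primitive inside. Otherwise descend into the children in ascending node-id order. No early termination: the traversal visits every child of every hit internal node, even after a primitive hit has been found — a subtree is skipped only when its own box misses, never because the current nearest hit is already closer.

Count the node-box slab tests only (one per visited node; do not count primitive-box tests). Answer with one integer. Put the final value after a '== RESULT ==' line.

Trace the traversal:
N0 x:[38/3,24] y:[19/2,57/2] z:[58/3,32] -> hit [58/3,24], descend [4, 5, 8, 19]
  N4 x:[16,65/3] y:[19/2,31/2] z:[28,32] -> miss, prune
  N5 x:[40/3,19] y:[19,57/2] z:[58/3,24] -> miss, prune
  N8 x:[38/3,70/3] y:[10,18] z:[58/3,28] -> miss, prune
  N19 x:[40/3,24] y:[45/2,26] z:[24,92/3] -> hit [24,24], descend [2, 3, 6, 13]
    N2 x:[68/3,24] y:[45/2,47/2] z:[89/3,91/3] -> miss, prune
    N3 x:[40/3,43/3] y:[23,26] z:[29,92/3] -> miss, prune
    N6 x:[19,62/3] y:[23,24] z:[24,26] -> miss, prune
    N13 x:[43/3,49/3] y:[25,26] z:[83/3,88/3] -> miss, prune

9 AABB tests over nodes [0, 4, 5, 8, 19, 2, 3, 6, 13]; 0 leaves entered; closest miss.

== RESULT ==
9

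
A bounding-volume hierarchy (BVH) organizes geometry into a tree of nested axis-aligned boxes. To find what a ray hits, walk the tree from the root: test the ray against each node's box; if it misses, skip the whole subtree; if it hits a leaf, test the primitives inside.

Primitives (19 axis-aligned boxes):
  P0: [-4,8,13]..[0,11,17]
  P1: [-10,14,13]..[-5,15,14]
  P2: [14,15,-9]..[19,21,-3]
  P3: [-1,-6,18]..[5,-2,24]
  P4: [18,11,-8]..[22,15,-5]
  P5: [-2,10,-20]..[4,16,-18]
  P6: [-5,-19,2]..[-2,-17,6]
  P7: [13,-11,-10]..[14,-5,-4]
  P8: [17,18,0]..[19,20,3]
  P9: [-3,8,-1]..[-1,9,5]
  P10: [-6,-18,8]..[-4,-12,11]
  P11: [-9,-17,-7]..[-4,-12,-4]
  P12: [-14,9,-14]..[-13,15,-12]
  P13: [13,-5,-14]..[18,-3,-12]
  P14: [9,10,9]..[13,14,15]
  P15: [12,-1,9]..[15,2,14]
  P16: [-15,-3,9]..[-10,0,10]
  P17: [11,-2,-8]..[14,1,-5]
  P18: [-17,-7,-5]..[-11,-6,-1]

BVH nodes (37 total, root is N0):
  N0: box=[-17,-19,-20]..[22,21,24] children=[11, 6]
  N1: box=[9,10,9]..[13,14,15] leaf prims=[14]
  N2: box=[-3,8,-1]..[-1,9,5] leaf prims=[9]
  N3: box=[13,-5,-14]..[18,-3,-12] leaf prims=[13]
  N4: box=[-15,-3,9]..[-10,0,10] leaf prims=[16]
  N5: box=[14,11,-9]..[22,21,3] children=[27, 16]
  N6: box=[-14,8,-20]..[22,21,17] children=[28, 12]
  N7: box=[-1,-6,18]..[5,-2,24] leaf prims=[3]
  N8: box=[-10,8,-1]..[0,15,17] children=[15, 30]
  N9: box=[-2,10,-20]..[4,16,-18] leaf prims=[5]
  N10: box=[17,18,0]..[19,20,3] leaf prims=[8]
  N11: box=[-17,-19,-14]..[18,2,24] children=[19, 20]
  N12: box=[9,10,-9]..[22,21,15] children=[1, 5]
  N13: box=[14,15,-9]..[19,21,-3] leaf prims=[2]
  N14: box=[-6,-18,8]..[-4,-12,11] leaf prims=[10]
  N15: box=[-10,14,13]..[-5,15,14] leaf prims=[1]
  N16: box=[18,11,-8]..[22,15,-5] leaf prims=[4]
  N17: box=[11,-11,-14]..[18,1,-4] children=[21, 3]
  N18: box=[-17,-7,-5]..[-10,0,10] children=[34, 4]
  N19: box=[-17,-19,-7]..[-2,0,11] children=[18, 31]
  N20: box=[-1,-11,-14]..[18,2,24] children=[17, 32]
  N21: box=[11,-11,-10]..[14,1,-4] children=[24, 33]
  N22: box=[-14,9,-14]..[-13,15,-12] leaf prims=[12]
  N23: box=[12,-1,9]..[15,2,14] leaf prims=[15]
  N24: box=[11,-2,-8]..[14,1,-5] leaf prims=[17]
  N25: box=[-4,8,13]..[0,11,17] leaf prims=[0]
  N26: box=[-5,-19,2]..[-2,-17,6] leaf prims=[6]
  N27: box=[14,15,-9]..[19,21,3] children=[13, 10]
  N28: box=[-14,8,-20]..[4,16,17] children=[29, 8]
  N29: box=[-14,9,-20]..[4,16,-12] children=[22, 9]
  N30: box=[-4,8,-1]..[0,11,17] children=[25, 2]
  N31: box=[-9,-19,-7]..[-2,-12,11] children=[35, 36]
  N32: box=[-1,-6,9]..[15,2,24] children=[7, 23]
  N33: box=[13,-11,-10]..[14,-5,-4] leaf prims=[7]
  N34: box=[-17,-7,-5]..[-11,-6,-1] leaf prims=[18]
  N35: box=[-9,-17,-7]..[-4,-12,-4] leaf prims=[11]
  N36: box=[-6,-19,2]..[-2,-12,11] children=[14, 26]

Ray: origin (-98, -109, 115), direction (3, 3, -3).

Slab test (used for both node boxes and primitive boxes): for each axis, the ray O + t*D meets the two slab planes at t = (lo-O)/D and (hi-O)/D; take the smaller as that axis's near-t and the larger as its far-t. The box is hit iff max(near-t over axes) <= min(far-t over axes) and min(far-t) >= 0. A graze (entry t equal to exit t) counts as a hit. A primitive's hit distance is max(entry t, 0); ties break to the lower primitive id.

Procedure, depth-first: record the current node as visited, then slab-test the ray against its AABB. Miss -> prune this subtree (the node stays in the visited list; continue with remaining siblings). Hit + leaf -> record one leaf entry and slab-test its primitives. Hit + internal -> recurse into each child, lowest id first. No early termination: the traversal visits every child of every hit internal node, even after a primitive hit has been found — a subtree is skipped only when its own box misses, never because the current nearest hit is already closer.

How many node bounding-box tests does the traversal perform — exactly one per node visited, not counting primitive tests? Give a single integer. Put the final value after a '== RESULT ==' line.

Trace the traversal:
N0 x:[27,40] y:[30,130/3] z:[91/3,45] -> hit [91/3,40], descend [6, 11]
  N6 x:[28,40] y:[39,130/3] z:[98/3,45] -> hit [39,40], descend [12, 28]
    N12 x:[107/3,40] y:[119/3,130/3] z:[100/3,124/3] -> hit [119/3,40], descend [1, 5]
      N1 x:[107/3,37] y:[119/3,41] z:[100/3,106/3] -> miss, prune
      N5 x:[112/3,40] y:[40,130/3] z:[112/3,124/3] -> hit [40,40], descend [16, 27]
        N16 x:[116/3,40] y:[40,124/3] z:[40,41] -> hit [40,40] leaf, test {P4@t=40}
        N27 x:[112/3,39] y:[124/3,130/3] z:[112/3,124/3] -> miss, prune
    N28 x:[28,34] y:[39,125/3] z:[98/3,45] -> miss, prune
  N11 x:[27,116/3] y:[30,37] z:[91/3,43] -> hit [91/3,37], descend [19, 20]
    N19 x:[27,32] y:[30,109/3] z:[104/3,122/3] -> miss, prune
    N20 x:[97/3,116/3] y:[98/3,37] z:[91/3,43] -> hit [98/3,37], descend [17, 32]
      N17 x:[109/3,116/3] y:[98/3,110/3] z:[119/3,43] -> miss, prune
      N32 x:[97/3,113/3] y:[103/3,37] z:[91/3,106/3] -> hit [103/3,106/3], descend [7, 23]
        N7 x:[97/3,103/3] y:[103/3,107/3] z:[91/3,97/3] -> miss, prune
        N23 x:[110/3,113/3] y:[36,37] z:[101/3,106/3] -> miss, prune

order=[0, 6, 12, 1, 5, 16, 27, 28, 11, 19, 20, 17, 32, 7, 23]  |boxes|=15  |leaves|=1  hit=P4

== RESULT ==
15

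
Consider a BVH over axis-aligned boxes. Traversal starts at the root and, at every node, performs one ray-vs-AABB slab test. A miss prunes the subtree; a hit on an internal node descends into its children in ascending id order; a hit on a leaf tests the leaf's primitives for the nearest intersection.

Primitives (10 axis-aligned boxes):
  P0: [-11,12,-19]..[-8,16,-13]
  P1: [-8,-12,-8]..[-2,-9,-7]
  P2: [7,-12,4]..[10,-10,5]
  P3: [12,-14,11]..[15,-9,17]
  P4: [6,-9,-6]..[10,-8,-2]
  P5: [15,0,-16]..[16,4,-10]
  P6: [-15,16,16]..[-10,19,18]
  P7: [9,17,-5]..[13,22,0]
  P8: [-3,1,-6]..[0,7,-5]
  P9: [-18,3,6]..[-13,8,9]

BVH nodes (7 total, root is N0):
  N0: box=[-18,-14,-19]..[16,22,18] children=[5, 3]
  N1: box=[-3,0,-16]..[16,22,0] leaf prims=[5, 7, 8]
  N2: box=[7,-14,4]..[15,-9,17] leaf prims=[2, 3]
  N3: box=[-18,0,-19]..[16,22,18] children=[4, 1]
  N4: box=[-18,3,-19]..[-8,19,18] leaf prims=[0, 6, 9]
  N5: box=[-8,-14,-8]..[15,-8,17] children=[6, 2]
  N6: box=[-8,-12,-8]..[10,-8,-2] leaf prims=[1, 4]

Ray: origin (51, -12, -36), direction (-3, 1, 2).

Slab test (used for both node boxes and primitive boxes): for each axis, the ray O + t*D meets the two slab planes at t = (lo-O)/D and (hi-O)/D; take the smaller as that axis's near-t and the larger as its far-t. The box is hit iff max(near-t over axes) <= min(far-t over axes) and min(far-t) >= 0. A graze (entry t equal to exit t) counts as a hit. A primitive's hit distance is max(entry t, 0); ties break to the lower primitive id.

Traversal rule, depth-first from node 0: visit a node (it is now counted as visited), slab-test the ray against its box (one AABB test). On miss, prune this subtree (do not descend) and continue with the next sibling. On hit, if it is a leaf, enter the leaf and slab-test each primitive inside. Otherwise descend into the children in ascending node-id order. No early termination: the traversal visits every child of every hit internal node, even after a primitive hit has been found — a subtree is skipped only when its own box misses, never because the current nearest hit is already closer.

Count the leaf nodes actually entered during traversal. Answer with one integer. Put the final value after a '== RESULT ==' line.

Walk:
N0 x:[35/3,23] y:[-2,34] z:[17/2,27] -> hit [35/3,23], descend [3, 5]
  N3 x:[35/3,23] y:[12,34] z:[17/2,27] -> hit [12,23], descend [1, 4]
    N1 x:[35/3,18] y:[12,34] z:[10,18] -> hit [12,18] leaf, test {P5@t=12, P7(miss), P8(miss)}
    N4 x:[59/3,23] y:[15,31] z:[17/2,27] -> hit [59/3,23] leaf, test {P0(miss), P6(miss), P9(miss)}
  N5 x:[12,59/3] y:[-2,4] z:[14,53/2] -> miss, prune

Summary -> nodes [0, 3, 1, 4, 5]; box-tests=5; leaf-entries=2; first=P5

== RESULT ==
2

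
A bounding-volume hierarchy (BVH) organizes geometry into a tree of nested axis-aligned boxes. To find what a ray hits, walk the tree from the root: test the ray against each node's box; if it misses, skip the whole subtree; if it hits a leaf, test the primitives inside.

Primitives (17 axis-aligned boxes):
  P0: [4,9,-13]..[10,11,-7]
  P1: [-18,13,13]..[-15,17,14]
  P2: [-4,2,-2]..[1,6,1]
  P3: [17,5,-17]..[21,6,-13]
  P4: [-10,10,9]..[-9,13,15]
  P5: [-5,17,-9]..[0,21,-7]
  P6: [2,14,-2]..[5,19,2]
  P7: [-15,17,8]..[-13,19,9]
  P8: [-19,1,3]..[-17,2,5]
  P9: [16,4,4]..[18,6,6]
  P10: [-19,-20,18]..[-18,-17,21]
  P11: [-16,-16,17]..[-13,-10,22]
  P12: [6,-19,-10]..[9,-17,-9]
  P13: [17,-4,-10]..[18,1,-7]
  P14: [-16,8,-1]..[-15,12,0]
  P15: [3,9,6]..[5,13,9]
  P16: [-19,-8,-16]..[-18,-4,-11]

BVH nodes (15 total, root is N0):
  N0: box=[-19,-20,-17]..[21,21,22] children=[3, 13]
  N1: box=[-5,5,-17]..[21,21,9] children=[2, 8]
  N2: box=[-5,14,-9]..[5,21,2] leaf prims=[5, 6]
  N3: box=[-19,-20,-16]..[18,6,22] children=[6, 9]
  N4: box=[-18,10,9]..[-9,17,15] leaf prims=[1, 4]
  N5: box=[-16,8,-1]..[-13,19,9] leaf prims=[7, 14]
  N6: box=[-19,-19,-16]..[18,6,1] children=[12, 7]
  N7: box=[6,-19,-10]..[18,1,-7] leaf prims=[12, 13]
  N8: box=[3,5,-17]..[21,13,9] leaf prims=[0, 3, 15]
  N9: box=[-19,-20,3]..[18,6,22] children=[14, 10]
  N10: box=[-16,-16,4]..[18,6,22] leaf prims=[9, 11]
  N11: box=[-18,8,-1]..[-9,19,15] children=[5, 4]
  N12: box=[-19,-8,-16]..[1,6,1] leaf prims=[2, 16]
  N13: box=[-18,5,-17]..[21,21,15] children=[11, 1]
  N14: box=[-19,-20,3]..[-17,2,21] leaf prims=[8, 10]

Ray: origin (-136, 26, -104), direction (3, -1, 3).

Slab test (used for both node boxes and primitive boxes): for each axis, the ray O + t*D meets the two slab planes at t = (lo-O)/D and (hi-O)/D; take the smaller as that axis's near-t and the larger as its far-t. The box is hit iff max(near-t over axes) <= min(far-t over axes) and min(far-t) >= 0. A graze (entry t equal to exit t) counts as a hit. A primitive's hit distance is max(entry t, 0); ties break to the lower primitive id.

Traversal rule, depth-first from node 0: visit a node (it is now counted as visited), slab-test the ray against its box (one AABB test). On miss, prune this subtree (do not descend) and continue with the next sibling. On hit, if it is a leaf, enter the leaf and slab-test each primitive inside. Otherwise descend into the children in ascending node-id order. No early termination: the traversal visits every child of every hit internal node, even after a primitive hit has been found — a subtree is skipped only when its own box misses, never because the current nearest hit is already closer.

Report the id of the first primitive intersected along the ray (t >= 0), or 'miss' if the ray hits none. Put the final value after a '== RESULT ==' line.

Traverse from the root:
N0 x:[39,157/3] y:[5,46] z:[29,42] -> hit [39,42], descend [3, 13]
  N3 x:[39,154/3] y:[20,46] z:[88/3,42] -> hit [39,42], descend [6, 9]
    N6 x:[39,154/3] y:[20,45] z:[88/3,35] -> miss, prune
    N9 x:[39,154/3] y:[20,46] z:[107/3,42] -> hit [39,42], descend [10, 14]
      N10 x:[40,154/3] y:[20,42] z:[36,42] -> hit [40,42] leaf, test {P9(miss), P11@t=121/3}
      N14 x:[39,119/3] y:[24,46] z:[107/3,125/3] -> hit [39,119/3] leaf, test {P8(miss), P10(miss)}
  N13 x:[118/3,157/3] y:[5,21] z:[29,119/3] -> miss, prune

order=[0, 3, 6, 9, 10, 14, 13]  |boxes|=7  |leaves|=2  hit=P11

== RESULT ==
11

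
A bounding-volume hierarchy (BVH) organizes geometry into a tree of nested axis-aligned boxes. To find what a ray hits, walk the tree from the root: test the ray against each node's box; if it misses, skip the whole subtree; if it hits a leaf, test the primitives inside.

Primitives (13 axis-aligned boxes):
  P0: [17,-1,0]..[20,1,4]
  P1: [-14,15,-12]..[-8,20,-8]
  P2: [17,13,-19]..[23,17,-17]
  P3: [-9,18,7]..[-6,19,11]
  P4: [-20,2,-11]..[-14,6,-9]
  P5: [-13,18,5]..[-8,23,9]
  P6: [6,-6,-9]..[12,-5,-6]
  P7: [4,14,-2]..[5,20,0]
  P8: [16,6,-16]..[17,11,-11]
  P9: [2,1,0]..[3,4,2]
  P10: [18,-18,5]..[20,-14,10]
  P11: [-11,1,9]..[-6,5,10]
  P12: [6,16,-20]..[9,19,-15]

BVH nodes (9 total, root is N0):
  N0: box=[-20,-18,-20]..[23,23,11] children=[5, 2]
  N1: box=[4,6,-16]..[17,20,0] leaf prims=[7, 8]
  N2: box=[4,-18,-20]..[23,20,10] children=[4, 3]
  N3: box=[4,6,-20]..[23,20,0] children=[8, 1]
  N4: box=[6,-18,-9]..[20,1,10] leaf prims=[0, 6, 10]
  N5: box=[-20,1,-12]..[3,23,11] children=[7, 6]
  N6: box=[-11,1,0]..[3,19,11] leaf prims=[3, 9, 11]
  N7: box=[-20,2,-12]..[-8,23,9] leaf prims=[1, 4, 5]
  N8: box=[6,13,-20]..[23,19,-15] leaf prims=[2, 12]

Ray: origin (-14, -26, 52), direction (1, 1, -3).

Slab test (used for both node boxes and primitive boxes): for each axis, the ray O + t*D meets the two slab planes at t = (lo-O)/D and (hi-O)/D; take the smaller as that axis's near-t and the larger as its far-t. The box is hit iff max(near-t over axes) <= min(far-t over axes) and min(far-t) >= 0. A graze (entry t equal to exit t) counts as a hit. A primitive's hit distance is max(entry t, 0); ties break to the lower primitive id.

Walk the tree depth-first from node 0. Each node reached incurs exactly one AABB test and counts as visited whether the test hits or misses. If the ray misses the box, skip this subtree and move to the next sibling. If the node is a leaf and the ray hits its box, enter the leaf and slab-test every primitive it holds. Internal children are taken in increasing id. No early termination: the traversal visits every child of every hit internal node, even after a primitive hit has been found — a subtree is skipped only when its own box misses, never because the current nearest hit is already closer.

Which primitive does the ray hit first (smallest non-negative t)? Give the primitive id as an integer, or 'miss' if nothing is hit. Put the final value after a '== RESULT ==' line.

Trace the traversal:
N0 x:[-6,37] y:[8,49] z:[41/3,24] -> hit [41/3,24], descend [2, 5]
  N2 x:[18,37] y:[8,46] z:[14,24] -> hit [18,24], descend [3, 4]
    N3 x:[18,37] y:[32,46] z:[52/3,24] -> miss, prune
    N4 x:[20,34] y:[8,27] z:[14,61/3] -> hit [20,61/3] leaf, test {P0(miss), P6@t=20, P10(miss)}
  N5 x:[-6,17] y:[27,49] z:[41/3,64/3] -> miss, prune

Visited [0, 2, 3, 4, 5]. Tests: 5 box, 1 leaf. Nearest: P6.

== RESULT ==
6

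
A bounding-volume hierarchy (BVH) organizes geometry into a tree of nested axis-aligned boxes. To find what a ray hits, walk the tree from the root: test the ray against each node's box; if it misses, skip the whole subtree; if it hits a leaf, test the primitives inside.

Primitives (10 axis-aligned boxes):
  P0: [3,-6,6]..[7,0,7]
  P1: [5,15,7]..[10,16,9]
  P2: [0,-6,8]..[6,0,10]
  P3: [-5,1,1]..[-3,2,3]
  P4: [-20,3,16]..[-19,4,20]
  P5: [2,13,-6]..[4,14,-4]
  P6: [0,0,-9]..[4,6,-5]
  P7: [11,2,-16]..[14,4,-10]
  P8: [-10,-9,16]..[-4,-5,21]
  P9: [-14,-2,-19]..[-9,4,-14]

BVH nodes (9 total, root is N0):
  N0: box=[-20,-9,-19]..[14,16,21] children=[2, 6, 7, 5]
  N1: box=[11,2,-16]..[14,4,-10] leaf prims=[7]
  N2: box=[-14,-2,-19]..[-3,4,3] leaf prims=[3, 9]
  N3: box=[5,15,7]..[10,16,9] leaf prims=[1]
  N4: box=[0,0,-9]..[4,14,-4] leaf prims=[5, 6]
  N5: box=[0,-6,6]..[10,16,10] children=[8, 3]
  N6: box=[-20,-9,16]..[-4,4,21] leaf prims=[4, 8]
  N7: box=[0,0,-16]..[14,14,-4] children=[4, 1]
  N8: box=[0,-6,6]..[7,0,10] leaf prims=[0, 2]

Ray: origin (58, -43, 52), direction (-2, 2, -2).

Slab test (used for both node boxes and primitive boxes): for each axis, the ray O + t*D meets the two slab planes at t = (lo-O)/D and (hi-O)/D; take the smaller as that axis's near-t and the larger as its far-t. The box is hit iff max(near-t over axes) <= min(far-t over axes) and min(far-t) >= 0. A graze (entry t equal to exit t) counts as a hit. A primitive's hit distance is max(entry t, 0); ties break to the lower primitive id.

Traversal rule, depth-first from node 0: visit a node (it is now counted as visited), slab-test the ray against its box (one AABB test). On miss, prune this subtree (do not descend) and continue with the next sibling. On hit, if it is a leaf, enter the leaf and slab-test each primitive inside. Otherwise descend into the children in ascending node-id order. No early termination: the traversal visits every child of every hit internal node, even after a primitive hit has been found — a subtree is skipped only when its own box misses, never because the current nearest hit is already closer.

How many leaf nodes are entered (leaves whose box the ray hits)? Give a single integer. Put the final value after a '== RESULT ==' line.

Walk:
N0 x:[22,39] y:[17,59/2] z:[31/2,71/2] -> hit [22,59/2], descend [2, 5, 6, 7]
  N2 x:[61/2,36] y:[41/2,47/2] z:[49/2,71/2] -> miss, prune
  N5 x:[24,29] y:[37/2,59/2] z:[21,23] -> miss, prune
  N6 x:[31,39] y:[17,47/2] z:[31/2,18] -> miss, prune
  N7 x:[22,29] y:[43/2,57/2] z:[28,34] -> hit [28,57/2], descend [1, 4]
    N1 x:[22,47/2] y:[45/2,47/2] z:[31,34] -> miss, prune
    N4 x:[27,29] y:[43/2,57/2] z:[28,61/2] -> hit [28,57/2] leaf, test {P5@t=28, P6(miss)}

7 AABB tests over nodes [0, 2, 5, 6, 7, 1, 4]; 1 leaf entered; closest P5.

== RESULT ==
1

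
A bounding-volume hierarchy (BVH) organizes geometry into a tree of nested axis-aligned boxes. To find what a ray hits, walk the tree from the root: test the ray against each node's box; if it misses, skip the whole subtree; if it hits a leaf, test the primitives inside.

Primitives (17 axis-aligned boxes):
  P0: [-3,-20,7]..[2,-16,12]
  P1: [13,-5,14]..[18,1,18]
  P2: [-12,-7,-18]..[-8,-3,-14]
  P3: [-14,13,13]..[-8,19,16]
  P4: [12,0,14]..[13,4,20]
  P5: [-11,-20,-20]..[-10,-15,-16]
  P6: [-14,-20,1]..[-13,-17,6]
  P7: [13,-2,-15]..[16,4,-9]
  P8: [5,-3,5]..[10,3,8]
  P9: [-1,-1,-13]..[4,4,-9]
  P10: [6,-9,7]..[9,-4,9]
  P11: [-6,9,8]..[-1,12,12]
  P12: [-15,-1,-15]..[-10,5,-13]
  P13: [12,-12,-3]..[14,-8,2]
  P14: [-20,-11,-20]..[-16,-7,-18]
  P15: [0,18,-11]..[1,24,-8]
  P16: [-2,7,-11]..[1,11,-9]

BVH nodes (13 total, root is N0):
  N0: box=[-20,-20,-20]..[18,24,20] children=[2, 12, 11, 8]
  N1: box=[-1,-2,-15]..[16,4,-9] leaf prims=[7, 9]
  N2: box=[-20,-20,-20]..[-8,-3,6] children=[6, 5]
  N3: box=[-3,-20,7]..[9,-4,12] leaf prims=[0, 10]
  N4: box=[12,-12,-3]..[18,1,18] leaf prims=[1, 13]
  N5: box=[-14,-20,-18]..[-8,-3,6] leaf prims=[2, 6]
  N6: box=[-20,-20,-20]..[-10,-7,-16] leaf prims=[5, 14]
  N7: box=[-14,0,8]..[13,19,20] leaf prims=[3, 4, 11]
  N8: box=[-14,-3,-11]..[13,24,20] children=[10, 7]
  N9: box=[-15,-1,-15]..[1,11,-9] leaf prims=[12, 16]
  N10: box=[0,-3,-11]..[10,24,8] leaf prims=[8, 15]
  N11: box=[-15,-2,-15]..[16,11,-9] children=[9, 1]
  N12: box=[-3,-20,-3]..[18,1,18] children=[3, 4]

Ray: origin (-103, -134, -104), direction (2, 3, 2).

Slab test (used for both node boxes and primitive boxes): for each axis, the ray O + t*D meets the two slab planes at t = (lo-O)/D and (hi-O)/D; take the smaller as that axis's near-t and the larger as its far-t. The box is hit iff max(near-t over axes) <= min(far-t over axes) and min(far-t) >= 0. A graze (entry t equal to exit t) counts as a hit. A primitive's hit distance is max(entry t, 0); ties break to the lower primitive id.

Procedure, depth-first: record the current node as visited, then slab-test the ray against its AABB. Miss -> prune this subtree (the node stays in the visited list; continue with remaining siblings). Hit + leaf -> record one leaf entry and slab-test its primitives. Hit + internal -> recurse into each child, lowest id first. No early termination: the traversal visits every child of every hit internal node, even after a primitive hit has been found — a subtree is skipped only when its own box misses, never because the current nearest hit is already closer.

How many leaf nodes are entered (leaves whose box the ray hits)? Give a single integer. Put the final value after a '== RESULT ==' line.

Walk:
N0 x:[83/2,121/2] y:[38,158/3] z:[42,62] -> hit [42,158/3], descend [2, 8, 11, 12]
  N2 x:[83/2,95/2] y:[38,131/3] z:[42,55] -> hit [42,131/3], descend [5, 6]
    N5 x:[89/2,95/2] y:[38,131/3] z:[43,55] -> miss, prune
    N6 x:[83/2,93/2] y:[38,127/3] z:[42,44] -> hit [42,127/3] leaf, test {P5(miss), P14@t=42}
  N8 x:[89/2,58] y:[131/3,158/3] z:[93/2,62] -> hit [93/2,158/3], descend [7, 10]
    N7 x:[89/2,58] y:[134/3,51] z:[56,62] -> miss, prune
    N10 x:[103/2,113/2] y:[131/3,158/3] z:[93/2,56] -> hit [103/2,158/3] leaf, test {P8(miss), P15(miss)}
  N11 x:[44,119/2] y:[44,145/3] z:[89/2,95/2] -> hit [89/2,95/2], descend [1, 9]
    N1 x:[51,119/2] y:[44,46] z:[89/2,95/2] -> miss, prune
    N9 x:[44,52] y:[133/3,145/3] z:[89/2,95/2] -> hit [89/2,95/2] leaf, test {P12@t=89/2, P16(miss)}
  N12 x:[50,121/2] y:[38,45] z:[101/2,61] -> miss, prune

order=[0, 2, 5, 6, 8, 7, 10, 11, 1, 9, 12]  |boxes|=11  |leaves|=3  hit=P14

== RESULT ==
3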